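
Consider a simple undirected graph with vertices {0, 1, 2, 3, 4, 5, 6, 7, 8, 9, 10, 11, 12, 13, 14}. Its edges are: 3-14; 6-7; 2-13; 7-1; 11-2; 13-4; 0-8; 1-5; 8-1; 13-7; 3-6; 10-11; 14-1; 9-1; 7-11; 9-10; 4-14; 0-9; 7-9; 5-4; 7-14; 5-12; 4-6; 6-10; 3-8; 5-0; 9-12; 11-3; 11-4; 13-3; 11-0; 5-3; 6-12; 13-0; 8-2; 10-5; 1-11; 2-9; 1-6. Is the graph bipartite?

The cycle 1-7-14-1 has length 3, which is odd, so the graph is not bipartite.

No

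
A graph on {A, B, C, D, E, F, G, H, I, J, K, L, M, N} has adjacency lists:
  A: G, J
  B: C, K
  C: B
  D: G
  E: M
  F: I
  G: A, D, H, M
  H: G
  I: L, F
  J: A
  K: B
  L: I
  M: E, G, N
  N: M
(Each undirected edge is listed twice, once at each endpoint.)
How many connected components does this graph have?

Component: {B, C, K}
Component: {F, I, L}
Component: {A, D, E, G, H, J, M, N}

3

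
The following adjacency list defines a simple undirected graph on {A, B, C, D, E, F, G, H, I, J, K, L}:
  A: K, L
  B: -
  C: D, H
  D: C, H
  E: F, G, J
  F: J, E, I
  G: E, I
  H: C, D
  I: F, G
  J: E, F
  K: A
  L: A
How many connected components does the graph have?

Component: {B}
Component: {A, K, L}
Component: {C, D, H}
Component: {E, F, G, I, J}

4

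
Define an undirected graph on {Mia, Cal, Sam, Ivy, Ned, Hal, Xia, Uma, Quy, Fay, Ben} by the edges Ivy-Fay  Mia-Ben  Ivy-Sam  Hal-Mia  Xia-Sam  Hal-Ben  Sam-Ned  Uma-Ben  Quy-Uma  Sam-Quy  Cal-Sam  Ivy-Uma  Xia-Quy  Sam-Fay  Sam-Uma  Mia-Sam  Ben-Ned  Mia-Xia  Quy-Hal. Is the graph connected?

Starting from Mia and exploring outward reaches every vertex (Mia, Sam, Ben, Hal, Xia, Uma, Quy, Fay, Ned, Ivy, Cal); the graph is connected.

Yes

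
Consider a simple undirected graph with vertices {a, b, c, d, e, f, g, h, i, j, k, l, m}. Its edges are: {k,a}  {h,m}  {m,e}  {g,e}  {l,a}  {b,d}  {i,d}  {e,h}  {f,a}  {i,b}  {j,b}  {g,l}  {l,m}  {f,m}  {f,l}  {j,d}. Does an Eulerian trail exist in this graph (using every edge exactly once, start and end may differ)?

Degrees: a:3, b:3, c:0, d:3, e:3, f:3, g:2, h:2, i:2, j:2, k:1, l:4, m:4
Odd-degree vertices: a, b, d, e, f, k (6 total).
An Eulerian trail requires 0 or 2 odd-degree vertices; here there are 6.

No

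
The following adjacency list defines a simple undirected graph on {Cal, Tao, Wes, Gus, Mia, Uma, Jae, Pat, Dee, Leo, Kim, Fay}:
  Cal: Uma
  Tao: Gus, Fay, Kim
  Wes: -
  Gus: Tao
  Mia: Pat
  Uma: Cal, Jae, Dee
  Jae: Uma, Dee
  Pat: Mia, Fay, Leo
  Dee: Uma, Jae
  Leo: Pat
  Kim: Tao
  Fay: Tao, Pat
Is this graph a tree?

The graph has 12 vertices and 10 edges.
It splits into 3 components, so it cannot be a tree.

No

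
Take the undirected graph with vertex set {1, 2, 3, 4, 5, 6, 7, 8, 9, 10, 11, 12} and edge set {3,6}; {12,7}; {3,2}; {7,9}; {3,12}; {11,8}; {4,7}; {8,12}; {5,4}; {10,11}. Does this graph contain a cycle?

|V| = 12, |E| = 10, number of components = 2.
Since 10 = 12 - 2, the graph is a forest and contains no cycle.

No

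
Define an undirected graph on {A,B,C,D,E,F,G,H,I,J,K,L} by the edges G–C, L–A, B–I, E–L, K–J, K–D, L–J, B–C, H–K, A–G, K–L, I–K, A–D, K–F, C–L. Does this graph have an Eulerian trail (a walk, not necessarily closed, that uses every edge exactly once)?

No

Degrees: A:3, B:2, C:3, D:2, E:1, F:1, G:2, H:1, I:2, J:2, K:6, L:5
Odd-degree vertices: A, C, E, F, H, L (6 total).
With 6 odd-degree vertices (more than two), no single trail can use every edge.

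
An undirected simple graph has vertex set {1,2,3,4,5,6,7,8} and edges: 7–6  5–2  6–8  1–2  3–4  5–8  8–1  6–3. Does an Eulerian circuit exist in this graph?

No

Degrees: 1:2, 2:2, 3:2, 4:1, 5:2, 6:3, 7:1, 8:3
4, 6, 7, 8 have odd degree; an Eulerian circuit needs every degree to be even, so none exists.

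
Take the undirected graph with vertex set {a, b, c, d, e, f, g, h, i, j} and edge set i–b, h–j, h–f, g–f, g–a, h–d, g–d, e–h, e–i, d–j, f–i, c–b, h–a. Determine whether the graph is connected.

Yes

Starting from a and exploring outward reaches every vertex (a, h, g, e, j, f, d, i, b, c); the graph is connected.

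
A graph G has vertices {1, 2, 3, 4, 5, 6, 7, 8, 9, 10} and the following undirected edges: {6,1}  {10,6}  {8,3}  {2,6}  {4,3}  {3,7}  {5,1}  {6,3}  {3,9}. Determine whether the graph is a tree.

Yes

The graph has 10 vertices and 9 edges.
Connected and |E| = |V| - 1, which characterizes a tree.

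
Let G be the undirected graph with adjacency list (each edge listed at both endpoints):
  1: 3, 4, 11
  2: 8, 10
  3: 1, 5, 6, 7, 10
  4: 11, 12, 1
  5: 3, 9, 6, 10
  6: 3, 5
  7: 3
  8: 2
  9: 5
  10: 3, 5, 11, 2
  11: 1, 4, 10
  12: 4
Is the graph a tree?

No

The graph has 12 vertices and 15 edges.
Connected but with 15 > 11 edges, so it has a cycle and is not a tree.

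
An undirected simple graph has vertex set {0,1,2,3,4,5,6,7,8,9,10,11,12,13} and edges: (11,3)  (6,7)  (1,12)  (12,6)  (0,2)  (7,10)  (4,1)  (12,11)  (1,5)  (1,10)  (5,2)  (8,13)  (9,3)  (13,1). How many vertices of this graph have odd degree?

6

Degrees: 0:1, 1:5, 2:2, 3:2, 4:1, 5:2, 6:2, 7:2, 8:1, 9:1, 10:2, 11:2, 12:3, 13:2
Odd-degree vertices: 0, 1, 4, 8, 9, 12.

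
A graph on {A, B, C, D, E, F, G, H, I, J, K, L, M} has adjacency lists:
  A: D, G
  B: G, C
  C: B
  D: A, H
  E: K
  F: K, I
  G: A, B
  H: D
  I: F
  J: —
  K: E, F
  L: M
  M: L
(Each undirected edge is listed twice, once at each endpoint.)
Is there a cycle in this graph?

|V| = 13, |E| = 9, number of components = 4.
A forest on 13 vertices with 4 components has exactly 9 edges, which matches — so no cycle.

No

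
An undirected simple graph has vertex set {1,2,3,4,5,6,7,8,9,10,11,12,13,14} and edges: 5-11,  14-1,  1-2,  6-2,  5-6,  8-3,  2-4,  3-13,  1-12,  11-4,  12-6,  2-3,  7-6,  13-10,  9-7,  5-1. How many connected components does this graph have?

1

Component: {1, 2, 3, 4, 5, 6, 7, 8, 9, 10, 11, 12, 13, 14}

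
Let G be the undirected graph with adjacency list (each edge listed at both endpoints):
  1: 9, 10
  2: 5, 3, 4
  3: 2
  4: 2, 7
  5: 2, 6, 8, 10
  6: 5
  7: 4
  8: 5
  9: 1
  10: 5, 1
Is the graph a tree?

The graph has 10 vertices and 9 edges.
Connected and |E| = |V| - 1, which characterizes a tree.

Yes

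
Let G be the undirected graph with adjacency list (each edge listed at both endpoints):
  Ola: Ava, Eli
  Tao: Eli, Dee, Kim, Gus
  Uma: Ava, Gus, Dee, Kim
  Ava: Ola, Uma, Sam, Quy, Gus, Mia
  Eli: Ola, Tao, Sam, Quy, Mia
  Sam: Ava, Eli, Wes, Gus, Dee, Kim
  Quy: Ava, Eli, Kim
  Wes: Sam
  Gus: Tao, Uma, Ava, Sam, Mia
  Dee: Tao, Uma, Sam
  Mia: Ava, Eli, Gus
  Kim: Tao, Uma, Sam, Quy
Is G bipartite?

No

Gus-Ava-Ola-Eli-Tao-Gus is an odd cycle (length 5), and a bipartite graph can contain only even cycles.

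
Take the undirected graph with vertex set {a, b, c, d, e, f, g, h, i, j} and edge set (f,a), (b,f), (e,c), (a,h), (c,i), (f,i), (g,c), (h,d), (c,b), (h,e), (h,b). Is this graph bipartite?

Yes

Partition the vertices as {c, f, h, j} vs {a, b, d, e, g, i}. Each listed edge has one endpoint in each part, so the graph is bipartite.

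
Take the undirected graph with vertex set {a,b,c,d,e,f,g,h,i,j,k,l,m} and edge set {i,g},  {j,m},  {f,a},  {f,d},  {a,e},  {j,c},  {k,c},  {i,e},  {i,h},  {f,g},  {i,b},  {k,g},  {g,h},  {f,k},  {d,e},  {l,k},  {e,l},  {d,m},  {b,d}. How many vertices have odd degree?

0

Degrees: a:2, b:2, c:2, d:4, e:4, f:4, g:4, h:2, i:4, j:2, k:4, l:2, m:2
Odd-degree vertices: none.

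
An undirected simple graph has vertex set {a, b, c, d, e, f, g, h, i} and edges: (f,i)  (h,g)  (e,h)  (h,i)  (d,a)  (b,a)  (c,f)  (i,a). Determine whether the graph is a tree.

Yes

|V| = 9, |E| = 8.
Connected and |E| = |V| - 1, which characterizes a tree.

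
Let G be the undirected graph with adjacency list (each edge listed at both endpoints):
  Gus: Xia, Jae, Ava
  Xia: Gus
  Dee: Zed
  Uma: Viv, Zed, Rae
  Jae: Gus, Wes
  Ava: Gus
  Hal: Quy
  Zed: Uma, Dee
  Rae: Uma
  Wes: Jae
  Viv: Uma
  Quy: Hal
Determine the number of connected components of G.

3

Component: {Hal, Quy}
Component: {Gus, Xia, Jae, Ava, Wes}
Component: {Dee, Uma, Zed, Rae, Viv}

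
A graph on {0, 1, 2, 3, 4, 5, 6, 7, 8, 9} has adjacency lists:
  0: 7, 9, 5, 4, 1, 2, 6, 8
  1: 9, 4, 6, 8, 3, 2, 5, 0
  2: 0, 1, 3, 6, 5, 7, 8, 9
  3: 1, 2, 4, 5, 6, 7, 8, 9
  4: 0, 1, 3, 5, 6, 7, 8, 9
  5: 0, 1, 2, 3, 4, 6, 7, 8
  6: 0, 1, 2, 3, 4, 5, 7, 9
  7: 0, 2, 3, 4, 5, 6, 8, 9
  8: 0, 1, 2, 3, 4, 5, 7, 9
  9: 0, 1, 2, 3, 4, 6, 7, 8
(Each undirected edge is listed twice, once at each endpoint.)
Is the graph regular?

Yes

Degrees: 0:8, 1:8, 2:8, 3:8, 4:8, 5:8, 6:8, 7:8, 8:8, 9:8
All degrees equal 8; the graph is regular.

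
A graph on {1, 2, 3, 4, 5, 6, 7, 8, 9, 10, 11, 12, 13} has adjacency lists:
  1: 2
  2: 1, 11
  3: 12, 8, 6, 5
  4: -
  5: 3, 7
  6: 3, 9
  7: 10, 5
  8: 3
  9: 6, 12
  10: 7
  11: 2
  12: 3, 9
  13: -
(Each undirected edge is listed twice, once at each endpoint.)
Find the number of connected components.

Component: {4}
Component: {13}
Component: {1, 2, 11}
Component: {3, 5, 6, 7, 8, 9, 10, 12}

4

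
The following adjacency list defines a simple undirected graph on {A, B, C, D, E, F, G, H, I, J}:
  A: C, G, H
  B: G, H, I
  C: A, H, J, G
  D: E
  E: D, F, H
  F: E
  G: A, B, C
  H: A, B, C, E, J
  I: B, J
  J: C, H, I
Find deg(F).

Neighbors of F: E.

1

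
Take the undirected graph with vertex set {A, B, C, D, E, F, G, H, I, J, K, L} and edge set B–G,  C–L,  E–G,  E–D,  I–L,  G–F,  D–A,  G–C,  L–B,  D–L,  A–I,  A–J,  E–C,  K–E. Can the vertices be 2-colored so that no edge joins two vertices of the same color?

C-E-G-C is an odd cycle (length 3), and a bipartite graph can contain only even cycles.

No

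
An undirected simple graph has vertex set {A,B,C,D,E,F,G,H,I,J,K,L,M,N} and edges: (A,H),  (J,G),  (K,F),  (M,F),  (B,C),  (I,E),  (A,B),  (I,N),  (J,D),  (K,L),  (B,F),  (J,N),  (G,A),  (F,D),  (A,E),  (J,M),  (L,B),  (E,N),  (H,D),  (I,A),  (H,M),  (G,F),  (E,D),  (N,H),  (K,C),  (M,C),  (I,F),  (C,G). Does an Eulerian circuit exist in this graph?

No

Degrees: A:5, B:4, C:4, D:4, E:4, F:6, G:4, H:4, I:4, J:4, K:3, L:2, M:4, N:4
Vertices with odd degree: A, K. An Eulerian circuit requires all degrees even.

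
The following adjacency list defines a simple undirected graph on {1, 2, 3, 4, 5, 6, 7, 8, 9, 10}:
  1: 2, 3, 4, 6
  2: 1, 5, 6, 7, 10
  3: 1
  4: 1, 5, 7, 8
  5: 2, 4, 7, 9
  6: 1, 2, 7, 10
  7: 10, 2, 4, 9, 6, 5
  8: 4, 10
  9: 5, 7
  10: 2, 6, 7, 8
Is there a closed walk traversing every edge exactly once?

No

Degrees: 1:4, 2:5, 3:1, 4:4, 5:4, 6:4, 7:6, 8:2, 9:2, 10:4
Vertices with odd degree: 2, 3. An Eulerian circuit requires all degrees even.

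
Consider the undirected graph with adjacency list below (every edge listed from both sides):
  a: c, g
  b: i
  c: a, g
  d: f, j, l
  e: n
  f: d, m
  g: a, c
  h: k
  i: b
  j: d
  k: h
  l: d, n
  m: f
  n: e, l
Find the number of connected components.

Component: {b, i}
Component: {h, k}
Component: {a, c, g}
Component: {d, e, f, j, l, m, n}

4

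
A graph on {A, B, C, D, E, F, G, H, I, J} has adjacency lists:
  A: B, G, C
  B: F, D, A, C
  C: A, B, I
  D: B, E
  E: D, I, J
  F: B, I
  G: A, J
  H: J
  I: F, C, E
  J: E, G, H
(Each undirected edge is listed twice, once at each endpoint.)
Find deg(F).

2

Neighbors of F: B, I.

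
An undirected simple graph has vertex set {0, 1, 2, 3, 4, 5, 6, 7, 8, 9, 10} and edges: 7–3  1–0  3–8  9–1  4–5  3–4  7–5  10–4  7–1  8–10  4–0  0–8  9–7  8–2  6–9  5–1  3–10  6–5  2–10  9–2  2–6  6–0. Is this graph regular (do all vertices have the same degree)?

Yes

Degrees: 0:4, 1:4, 2:4, 3:4, 4:4, 5:4, 6:4, 7:4, 8:4, 9:4, 10:4
Every vertex has degree 4, so the graph is 4-regular.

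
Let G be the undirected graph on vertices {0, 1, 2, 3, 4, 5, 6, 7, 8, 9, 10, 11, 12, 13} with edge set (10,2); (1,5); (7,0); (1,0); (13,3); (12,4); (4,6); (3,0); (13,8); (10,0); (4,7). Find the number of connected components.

Component: {9}
Component: {11}
Component: {0, 1, 2, 3, 4, 5, 6, 7, 8, 10, 12, 13}

3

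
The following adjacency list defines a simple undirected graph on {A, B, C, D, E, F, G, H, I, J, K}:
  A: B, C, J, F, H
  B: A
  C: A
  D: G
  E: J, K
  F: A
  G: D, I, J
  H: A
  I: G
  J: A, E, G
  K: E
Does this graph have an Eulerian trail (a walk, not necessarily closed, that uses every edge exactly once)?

Degrees: A:5, B:1, C:1, D:1, E:2, F:1, G:3, H:1, I:1, J:3, K:1
Odd-degree vertices: A, B, C, D, F, G, H, I, J, K (10 total).
An Eulerian trail requires 0 or 2 odd-degree vertices; here there are 10.

No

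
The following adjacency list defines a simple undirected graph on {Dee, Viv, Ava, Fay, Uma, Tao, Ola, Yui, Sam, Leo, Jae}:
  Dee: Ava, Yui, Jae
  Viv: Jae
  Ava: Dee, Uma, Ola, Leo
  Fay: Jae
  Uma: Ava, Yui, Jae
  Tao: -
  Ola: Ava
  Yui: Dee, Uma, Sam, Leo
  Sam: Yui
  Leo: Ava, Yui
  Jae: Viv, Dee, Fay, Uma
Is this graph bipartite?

Yes

Color {Ava, Tao, Yui, Jae} black and {Dee, Viv, Fay, Uma, Ola, Sam, Leo} white. No edge joins two same-colored vertices, so the graph is bipartite.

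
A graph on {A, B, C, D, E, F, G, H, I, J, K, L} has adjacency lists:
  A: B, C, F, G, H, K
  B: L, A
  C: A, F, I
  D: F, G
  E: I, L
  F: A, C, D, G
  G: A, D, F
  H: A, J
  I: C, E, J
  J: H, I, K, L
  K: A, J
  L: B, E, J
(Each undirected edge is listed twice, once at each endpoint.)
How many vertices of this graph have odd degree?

4

Degrees: A:6, B:2, C:3, D:2, E:2, F:4, G:3, H:2, I:3, J:4, K:2, L:3
Odd-degree vertices: C, G, I, L.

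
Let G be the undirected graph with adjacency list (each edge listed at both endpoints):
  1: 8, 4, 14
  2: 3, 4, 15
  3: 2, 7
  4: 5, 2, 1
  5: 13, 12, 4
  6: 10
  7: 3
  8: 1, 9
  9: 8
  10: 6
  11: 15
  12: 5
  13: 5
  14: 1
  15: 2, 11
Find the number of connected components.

Component: {6, 10}
Component: {1, 2, 3, 4, 5, 7, 8, 9, 11, 12, 13, 14, 15}

2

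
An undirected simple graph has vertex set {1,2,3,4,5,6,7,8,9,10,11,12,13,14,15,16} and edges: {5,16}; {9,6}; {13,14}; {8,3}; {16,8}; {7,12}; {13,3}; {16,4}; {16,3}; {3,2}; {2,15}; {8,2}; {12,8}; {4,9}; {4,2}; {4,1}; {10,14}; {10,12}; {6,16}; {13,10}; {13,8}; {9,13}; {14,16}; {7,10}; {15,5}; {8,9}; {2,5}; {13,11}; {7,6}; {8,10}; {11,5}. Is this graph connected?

Yes

A breadth-first search from 1 visits 1, 4, 9, 16, 2, 8, 13, 6, 5, 14, 3, 15, 12, 10, 11, 7 — all 16 vertices — so the graph is connected.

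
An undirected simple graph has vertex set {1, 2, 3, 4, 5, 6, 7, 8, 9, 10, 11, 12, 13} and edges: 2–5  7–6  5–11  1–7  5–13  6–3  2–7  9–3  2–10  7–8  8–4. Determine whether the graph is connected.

Component: {12}
Component: {1, 2, 3, 4, 5, 6, 7, 8, 9, 10, 11, 13}
There are 2 separate components, so the graph is not connected.

No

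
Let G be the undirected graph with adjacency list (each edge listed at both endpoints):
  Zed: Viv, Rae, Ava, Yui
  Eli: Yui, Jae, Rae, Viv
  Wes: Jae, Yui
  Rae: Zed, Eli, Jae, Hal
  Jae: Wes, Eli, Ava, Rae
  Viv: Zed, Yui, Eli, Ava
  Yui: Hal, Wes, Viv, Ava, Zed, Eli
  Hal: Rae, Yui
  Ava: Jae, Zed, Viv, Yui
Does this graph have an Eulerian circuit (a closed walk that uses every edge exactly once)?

Degrees: Zed:4, Eli:4, Wes:2, Rae:4, Jae:4, Viv:4, Yui:6, Hal:2, Ava:4
All degrees are even and the non-isolated vertices are connected — an Eulerian circuit exists.

Yes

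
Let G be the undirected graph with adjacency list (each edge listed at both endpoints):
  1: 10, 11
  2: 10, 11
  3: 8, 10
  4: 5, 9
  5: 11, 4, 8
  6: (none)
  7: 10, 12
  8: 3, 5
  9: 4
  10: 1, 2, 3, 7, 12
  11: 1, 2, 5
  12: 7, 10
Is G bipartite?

No

The cycle 10-7-12-10 has length 3, which is odd, so the graph is not bipartite.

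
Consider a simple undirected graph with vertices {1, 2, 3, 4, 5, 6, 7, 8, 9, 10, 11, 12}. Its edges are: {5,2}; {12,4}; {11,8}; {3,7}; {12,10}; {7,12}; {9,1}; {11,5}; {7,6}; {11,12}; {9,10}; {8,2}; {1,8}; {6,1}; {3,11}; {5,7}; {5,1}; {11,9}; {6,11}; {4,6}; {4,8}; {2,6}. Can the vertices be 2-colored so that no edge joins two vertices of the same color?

A valid 2-coloring puts {3, 5, 6, 8, 9, 12} on one side and {1, 2, 4, 7, 10, 11} on the other; every edge crosses between the two sides.

Yes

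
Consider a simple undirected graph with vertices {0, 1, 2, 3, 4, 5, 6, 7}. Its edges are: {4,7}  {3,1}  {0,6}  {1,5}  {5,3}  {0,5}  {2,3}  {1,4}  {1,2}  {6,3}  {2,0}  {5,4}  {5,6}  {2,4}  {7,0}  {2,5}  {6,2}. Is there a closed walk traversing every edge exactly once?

Yes

Degrees: 0:4, 1:4, 2:6, 3:4, 4:4, 5:6, 6:4, 7:2
Every vertex has even degree and the edges form a single connected piece, so an Eulerian circuit exists.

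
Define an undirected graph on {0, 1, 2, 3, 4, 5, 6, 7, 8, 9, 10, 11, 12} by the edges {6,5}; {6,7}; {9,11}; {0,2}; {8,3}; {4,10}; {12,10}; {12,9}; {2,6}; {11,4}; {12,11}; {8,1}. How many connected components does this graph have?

3

Component: {1, 3, 8}
Component: {0, 2, 5, 6, 7}
Component: {4, 9, 10, 11, 12}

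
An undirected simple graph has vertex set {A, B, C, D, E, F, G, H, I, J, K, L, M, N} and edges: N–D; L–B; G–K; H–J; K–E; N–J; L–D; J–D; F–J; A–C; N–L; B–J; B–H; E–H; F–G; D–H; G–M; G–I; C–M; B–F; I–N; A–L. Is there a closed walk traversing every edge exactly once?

Degrees: A:2, B:4, C:2, D:4, E:2, F:3, G:4, H:4, I:2, J:5, K:2, L:4, M:2, N:4
F, J have odd degree; an Eulerian circuit needs every degree to be even, so none exists.

No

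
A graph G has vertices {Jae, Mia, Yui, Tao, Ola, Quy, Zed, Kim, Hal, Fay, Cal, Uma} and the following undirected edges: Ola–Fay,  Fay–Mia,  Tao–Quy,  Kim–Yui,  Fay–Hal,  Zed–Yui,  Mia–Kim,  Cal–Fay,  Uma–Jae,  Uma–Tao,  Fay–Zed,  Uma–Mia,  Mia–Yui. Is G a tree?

|V| = 12, |E| = 13.
Connected but with 13 > 11 edges, so it has a cycle and is not a tree.

No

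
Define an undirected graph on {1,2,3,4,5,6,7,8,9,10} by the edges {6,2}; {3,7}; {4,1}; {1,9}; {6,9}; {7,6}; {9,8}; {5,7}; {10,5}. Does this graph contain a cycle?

The graph has 10 vertices, 9 edges, and 1 connected component.
A forest on 10 vertices with 1 component has exactly 9 edges, which matches — so no cycle.

No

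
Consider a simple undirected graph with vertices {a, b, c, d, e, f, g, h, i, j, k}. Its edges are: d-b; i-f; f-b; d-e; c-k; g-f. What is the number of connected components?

5

Component: {a}
Component: {h}
Component: {j}
Component: {c, k}
Component: {b, d, e, f, g, i}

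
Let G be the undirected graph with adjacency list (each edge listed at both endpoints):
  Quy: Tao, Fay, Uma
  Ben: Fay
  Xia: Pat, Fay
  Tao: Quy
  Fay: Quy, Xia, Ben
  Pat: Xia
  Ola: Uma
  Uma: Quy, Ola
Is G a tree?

Yes

|V| = 8, |E| = 7.
Connected and |E| = |V| - 1, which characterizes a tree.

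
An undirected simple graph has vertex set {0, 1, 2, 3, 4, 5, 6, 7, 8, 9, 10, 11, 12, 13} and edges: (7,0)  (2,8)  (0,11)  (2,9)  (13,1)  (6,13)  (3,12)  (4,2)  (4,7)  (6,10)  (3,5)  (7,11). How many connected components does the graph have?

Component: {3, 5, 12}
Component: {1, 6, 10, 13}
Component: {0, 2, 4, 7, 8, 9, 11}

3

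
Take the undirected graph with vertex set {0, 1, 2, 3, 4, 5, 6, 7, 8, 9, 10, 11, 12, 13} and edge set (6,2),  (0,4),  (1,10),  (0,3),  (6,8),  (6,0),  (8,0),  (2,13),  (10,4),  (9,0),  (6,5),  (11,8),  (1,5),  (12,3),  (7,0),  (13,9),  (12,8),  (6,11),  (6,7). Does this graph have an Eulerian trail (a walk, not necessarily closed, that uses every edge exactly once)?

Yes

Degrees: 0:6, 1:2, 2:2, 3:2, 4:2, 5:2, 6:6, 7:2, 8:4, 9:2, 10:2, 11:2, 12:2, 13:2
Odd-degree vertices: none (0 total).
With 0 odd-degree vertices and all edges in one connected piece, an Eulerian trail exists.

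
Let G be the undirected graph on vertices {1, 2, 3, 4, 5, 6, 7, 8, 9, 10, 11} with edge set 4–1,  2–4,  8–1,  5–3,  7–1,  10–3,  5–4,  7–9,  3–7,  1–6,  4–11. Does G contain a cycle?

The graph has 11 vertices, 11 edges, and 1 connected component.
One cycle is 1-4-5-3-7-1.

Yes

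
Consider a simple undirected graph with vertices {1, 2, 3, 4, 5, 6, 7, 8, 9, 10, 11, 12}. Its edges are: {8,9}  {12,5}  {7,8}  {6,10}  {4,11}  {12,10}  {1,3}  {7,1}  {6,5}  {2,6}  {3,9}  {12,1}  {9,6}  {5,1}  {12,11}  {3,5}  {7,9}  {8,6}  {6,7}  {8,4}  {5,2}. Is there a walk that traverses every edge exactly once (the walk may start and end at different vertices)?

Degrees: 1:4, 2:2, 3:3, 4:2, 5:5, 6:6, 7:4, 8:4, 9:4, 10:2, 11:2, 12:4
Odd-degree vertices: 3, 5 (2 total).
With 2 odd-degree vertices and all edges in one connected piece, an Eulerian trail exists (from 3 to 5).

Yes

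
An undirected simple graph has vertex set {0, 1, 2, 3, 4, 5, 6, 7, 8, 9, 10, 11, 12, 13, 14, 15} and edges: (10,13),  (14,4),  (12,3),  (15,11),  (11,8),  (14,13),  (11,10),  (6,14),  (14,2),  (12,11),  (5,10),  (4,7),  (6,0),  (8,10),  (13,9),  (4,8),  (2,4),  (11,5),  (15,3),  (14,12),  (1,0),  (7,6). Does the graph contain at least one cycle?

|V| = 16, |E| = 22, number of components = 1.
Since 22 > 16 - 1, a cycle must exist; for instance 12-3-15-11-12.

Yes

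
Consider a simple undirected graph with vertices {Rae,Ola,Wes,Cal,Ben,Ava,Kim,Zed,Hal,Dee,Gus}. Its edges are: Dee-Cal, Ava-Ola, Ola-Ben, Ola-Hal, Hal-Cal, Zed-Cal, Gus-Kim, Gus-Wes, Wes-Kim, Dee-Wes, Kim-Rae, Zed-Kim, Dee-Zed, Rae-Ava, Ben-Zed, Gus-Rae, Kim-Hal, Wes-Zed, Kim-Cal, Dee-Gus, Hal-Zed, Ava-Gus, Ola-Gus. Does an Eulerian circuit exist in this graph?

Degrees: Rae:3, Ola:4, Wes:4, Cal:4, Ben:2, Ava:3, Kim:6, Zed:6, Hal:4, Dee:4, Gus:6
Rae, Ava have odd degree; an Eulerian circuit needs every degree to be even, so none exists.

No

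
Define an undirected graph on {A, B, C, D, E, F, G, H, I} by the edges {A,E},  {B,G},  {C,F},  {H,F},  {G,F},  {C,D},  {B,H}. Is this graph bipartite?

Yes

A valid 2-coloring puts {C, E, G, H, I} on one side and {A, B, D, F} on the other; every edge crosses between the two sides.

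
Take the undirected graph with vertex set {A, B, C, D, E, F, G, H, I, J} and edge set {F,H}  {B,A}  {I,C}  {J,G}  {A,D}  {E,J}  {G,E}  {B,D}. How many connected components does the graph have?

4

Component: {C, I}
Component: {F, H}
Component: {A, B, D}
Component: {E, G, J}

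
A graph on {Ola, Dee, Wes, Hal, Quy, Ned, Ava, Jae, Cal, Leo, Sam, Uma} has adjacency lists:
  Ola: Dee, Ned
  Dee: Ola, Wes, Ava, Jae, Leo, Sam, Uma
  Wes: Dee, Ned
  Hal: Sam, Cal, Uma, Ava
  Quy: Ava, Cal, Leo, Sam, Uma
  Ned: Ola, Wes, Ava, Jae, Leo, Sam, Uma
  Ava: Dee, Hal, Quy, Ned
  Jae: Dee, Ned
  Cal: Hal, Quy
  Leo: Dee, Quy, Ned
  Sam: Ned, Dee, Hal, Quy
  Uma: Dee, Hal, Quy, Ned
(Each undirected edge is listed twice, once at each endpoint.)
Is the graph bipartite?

Yes

Color {Dee, Hal, Quy, Ned} black and {Ola, Wes, Ava, Jae, Cal, Leo, Sam, Uma} white. No edge joins two same-colored vertices, so the graph is bipartite.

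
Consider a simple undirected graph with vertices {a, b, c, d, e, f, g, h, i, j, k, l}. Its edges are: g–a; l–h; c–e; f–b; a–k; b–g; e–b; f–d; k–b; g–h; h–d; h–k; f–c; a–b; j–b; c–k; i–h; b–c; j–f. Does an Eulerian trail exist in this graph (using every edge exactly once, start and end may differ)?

Degrees: a:3, b:7, c:4, d:2, e:2, f:4, g:3, h:5, i:1, j:2, k:4, l:1
Odd-degree vertices: a, b, g, h, i, l (6 total).
An Eulerian trail requires 0 or 2 odd-degree vertices; here there are 6.

No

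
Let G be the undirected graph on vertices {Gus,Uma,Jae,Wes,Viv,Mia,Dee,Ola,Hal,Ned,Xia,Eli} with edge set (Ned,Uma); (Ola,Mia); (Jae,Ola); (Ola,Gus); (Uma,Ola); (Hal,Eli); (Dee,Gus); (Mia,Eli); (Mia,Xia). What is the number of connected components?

Component: {Wes}
Component: {Viv}
Component: {Gus, Uma, Jae, Mia, Dee, Ola, Hal, Ned, Xia, Eli}

3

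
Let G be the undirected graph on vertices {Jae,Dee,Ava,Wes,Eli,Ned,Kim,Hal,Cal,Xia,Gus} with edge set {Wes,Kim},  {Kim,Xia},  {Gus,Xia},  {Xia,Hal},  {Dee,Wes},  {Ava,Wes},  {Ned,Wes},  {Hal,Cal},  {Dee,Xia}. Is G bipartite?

Color {Jae, Wes, Eli, Cal, Xia} black and {Dee, Ava, Ned, Kim, Hal, Gus} white. No edge joins two same-colored vertices, so the graph is bipartite.

Yes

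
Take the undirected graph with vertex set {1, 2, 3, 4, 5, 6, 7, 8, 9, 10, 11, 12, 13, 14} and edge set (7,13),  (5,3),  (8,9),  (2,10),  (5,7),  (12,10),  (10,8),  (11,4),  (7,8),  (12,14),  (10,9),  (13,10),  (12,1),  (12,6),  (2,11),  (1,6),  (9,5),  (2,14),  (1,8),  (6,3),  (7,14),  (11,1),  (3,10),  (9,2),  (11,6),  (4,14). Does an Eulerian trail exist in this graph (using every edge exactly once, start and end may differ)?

Yes

Degrees: 1:4, 2:4, 3:3, 4:2, 5:3, 6:4, 7:4, 8:4, 9:4, 10:6, 11:4, 12:4, 13:2, 14:4
Odd-degree vertices: 3, 5 (2 total).
The non-isolated vertices are connected and exactly 2 have odd degree, so an Eulerian trail exists (from 3 to 5).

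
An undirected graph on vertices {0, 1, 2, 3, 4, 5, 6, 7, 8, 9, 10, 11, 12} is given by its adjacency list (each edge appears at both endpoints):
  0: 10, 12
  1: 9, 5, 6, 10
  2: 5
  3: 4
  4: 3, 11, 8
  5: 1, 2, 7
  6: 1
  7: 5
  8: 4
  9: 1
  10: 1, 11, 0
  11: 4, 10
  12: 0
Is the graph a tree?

The graph has 13 vertices and 12 edges.
Connected and |E| = |V| - 1, which characterizes a tree.

Yes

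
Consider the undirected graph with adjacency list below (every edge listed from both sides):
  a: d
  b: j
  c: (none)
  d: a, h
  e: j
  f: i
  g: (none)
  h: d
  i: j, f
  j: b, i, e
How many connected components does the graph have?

Component: {c}
Component: {g}
Component: {a, d, h}
Component: {b, e, f, i, j}

4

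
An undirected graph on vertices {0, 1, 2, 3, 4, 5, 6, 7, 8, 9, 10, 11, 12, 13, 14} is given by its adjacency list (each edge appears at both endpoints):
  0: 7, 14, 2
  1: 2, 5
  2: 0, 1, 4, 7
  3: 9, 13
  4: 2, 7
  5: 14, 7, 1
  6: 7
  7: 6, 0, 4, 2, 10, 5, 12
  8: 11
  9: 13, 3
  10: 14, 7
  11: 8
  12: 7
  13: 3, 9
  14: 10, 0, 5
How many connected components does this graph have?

3

Component: {8, 11}
Component: {3, 9, 13}
Component: {0, 1, 2, 4, 5, 6, 7, 10, 12, 14}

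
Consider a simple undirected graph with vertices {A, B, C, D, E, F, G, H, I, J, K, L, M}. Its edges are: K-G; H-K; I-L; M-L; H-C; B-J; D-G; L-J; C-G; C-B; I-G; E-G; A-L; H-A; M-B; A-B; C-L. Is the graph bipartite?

A valid 2-coloring puts {B, F, G, H, L} on one side and {A, C, D, E, I, J, K, M} on the other; every edge crosses between the two sides.

Yes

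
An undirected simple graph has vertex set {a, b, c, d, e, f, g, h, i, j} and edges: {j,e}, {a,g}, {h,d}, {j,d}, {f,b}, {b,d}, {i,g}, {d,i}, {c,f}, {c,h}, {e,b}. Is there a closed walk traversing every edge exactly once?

No

Degrees: a:1, b:3, c:2, d:4, e:2, f:2, g:2, h:2, i:2, j:2
a, b have odd degree; an Eulerian circuit needs every degree to be even, so none exists.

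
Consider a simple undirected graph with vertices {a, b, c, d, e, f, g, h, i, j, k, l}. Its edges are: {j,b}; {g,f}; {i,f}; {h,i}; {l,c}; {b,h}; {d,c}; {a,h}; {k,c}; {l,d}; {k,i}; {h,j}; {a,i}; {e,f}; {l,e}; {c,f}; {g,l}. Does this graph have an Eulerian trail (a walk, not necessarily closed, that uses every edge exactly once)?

Yes

Degrees: a:2, b:2, c:4, d:2, e:2, f:4, g:2, h:4, i:4, j:2, k:2, l:4
Odd-degree vertices: none (0 total).
With 0 odd-degree vertices and all edges in one connected piece, an Eulerian trail exists.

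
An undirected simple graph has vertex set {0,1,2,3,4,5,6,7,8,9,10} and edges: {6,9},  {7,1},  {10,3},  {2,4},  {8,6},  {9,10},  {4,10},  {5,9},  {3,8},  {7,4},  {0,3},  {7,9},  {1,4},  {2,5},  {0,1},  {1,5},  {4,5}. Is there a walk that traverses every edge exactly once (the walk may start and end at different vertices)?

Degrees: 0:2, 1:4, 2:2, 3:3, 4:5, 5:4, 6:2, 7:3, 8:2, 9:4, 10:3
Odd-degree vertices: 3, 4, 7, 10 (4 total).
With 4 odd-degree vertices (more than two), no single trail can use every edge.

No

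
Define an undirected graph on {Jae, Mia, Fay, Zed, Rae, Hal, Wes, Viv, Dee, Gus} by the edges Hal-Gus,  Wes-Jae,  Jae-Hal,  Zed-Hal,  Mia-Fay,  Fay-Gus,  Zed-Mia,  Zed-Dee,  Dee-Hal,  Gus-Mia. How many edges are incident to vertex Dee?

2

Neighbors of Dee: Zed, Hal.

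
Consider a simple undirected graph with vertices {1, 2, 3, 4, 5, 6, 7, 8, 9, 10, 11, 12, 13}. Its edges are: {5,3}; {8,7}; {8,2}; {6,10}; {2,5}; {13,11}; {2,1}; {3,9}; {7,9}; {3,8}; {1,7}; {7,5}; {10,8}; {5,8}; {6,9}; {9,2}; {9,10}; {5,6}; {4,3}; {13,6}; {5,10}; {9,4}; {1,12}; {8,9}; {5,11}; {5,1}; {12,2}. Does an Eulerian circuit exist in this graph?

No

Degrees: 1:4, 2:5, 3:4, 4:2, 5:8, 6:4, 7:4, 8:6, 9:7, 10:4, 11:2, 12:2, 13:2
2, 9 have odd degree; an Eulerian circuit needs every degree to be even, so none exists.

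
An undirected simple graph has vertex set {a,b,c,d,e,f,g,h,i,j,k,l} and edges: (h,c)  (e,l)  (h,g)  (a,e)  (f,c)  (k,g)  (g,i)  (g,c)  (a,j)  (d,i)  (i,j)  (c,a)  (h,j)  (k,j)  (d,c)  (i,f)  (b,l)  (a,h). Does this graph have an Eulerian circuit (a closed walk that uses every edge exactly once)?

No

Degrees: a:4, b:1, c:5, d:2, e:2, f:2, g:4, h:4, i:4, j:4, k:2, l:2
b, c have odd degree; an Eulerian circuit needs every degree to be even, so none exists.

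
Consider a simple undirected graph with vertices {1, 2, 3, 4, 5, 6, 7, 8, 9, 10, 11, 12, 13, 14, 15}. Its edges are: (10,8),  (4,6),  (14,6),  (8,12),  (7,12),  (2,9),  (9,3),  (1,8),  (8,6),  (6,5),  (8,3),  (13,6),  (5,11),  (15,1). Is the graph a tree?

Yes

|V| = 15, |E| = 14.
Connected and |E| = |V| - 1, which characterizes a tree.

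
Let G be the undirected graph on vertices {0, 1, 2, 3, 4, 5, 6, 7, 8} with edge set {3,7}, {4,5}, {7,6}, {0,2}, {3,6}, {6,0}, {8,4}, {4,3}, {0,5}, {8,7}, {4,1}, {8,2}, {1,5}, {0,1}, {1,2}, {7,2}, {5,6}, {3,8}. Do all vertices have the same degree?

Yes

Degrees: 0:4, 1:4, 2:4, 3:4, 4:4, 5:4, 6:4, 7:4, 8:4
All degrees equal 4; the graph is regular.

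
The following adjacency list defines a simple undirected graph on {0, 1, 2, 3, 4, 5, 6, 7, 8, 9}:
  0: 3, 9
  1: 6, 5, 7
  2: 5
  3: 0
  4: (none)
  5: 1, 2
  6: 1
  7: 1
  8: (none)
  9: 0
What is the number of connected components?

Component: {4}
Component: {8}
Component: {0, 3, 9}
Component: {1, 2, 5, 6, 7}

4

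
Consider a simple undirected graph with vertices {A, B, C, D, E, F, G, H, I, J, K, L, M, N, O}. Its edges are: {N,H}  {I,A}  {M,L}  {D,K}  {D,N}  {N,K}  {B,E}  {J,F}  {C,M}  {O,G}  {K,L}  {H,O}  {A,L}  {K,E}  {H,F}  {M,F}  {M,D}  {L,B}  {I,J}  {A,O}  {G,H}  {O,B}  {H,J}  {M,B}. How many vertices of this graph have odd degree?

Degrees: A:3, B:4, C:1, D:3, E:2, F:3, G:2, H:5, I:2, J:3, K:4, L:4, M:5, N:3, O:4
Odd-degree vertices: A, C, D, F, H, J, M, N.

8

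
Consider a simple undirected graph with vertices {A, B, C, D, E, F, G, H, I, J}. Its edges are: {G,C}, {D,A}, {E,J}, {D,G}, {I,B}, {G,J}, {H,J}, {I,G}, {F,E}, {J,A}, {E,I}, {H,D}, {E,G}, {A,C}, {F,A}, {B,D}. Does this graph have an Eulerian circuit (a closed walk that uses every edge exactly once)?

Degrees: A:4, B:2, C:2, D:4, E:4, F:2, G:5, H:2, I:3, J:4
Vertices with odd degree: G, I. An Eulerian circuit requires all degrees even.

No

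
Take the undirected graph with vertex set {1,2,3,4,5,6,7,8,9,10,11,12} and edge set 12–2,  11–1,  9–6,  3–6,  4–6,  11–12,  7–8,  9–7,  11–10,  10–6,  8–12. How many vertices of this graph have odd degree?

Degrees: 1:1, 2:1, 3:1, 4:1, 5:0, 6:4, 7:2, 8:2, 9:2, 10:2, 11:3, 12:3
Odd-degree vertices: 1, 2, 3, 4, 11, 12.

6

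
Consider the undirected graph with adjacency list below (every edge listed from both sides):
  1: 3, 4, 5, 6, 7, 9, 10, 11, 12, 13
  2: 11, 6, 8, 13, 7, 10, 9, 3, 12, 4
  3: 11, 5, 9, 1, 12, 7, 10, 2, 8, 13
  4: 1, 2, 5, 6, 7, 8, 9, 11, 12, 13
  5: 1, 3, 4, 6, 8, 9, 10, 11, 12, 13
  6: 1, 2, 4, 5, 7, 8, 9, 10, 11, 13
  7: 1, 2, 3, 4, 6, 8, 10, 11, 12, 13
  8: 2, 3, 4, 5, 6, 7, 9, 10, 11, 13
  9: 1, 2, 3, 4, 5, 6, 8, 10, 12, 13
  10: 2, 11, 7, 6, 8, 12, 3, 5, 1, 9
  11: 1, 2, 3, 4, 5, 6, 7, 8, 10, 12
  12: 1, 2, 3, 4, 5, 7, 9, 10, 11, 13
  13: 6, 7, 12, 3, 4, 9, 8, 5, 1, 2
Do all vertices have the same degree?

Degrees: 1:10, 2:10, 3:10, 4:10, 5:10, 6:10, 7:10, 8:10, 9:10, 10:10, 11:10, 12:10, 13:10
Every vertex has degree 10, so the graph is 10-regular.

Yes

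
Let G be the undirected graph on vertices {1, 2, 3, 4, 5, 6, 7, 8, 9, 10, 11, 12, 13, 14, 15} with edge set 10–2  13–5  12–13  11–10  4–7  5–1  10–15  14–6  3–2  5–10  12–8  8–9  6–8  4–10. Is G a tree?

Yes

|V| = 15, |E| = 14.
It is connected with exactly 14 edges, hence acyclic — it is a tree.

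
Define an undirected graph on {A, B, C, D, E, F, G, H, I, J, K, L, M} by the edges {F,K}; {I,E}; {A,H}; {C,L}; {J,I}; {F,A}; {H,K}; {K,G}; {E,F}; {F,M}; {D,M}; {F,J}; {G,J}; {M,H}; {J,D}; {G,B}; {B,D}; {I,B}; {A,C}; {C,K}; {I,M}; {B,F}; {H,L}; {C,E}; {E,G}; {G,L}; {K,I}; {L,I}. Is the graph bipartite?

Yes

Color {C, D, F, G, H, I} black and {A, B, E, J, K, L, M} white. No edge joins two same-colored vertices, so the graph is bipartite.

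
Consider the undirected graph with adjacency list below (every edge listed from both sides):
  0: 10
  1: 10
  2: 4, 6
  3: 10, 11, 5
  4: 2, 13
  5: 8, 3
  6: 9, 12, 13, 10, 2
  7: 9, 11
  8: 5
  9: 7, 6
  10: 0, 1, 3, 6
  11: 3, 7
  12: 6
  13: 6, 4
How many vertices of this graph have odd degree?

Degrees: 0:1, 1:1, 2:2, 3:3, 4:2, 5:2, 6:5, 7:2, 8:1, 9:2, 10:4, 11:2, 12:1, 13:2
Odd-degree vertices: 0, 1, 3, 6, 8, 12.

6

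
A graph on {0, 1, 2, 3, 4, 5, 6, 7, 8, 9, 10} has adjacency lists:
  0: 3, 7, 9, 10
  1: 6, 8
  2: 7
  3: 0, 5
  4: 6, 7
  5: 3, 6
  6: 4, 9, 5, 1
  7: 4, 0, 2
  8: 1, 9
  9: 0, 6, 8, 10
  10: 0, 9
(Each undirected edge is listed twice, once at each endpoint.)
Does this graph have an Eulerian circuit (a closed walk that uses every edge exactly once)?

Degrees: 0:4, 1:2, 2:1, 3:2, 4:2, 5:2, 6:4, 7:3, 8:2, 9:4, 10:2
Vertices with odd degree: 2, 7. An Eulerian circuit requires all degrees even.

No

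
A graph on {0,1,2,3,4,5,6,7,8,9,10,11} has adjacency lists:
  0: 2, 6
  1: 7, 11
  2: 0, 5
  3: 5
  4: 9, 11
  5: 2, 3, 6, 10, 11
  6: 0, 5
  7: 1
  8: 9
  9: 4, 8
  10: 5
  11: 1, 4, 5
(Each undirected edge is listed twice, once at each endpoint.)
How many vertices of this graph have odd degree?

Degrees: 0:2, 1:2, 2:2, 3:1, 4:2, 5:5, 6:2, 7:1, 8:1, 9:2, 10:1, 11:3
Odd-degree vertices: 3, 5, 7, 8, 10, 11.

6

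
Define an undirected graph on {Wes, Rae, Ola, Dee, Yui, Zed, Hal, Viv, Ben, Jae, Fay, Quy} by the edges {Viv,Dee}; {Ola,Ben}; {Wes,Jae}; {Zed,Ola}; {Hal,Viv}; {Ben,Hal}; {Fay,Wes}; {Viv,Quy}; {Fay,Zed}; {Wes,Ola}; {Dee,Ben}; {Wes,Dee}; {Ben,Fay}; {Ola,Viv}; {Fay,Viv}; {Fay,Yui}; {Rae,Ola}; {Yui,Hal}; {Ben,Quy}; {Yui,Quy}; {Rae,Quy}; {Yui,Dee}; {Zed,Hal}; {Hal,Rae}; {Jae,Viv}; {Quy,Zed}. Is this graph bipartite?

Yes

Color {Ola, Dee, Hal, Jae, Fay, Quy} black and {Wes, Rae, Yui, Zed, Viv, Ben} white. No edge joins two same-colored vertices, so the graph is bipartite.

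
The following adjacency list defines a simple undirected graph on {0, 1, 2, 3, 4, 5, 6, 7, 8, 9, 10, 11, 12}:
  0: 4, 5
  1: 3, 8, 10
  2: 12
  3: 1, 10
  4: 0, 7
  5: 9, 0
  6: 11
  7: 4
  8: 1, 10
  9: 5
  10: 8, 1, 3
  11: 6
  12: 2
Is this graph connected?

Component: {2, 12}
Component: {6, 11}
Component: {1, 3, 8, 10}
Component: {0, 4, 5, 7, 9}
There are 4 separate components, so the graph is not connected.

No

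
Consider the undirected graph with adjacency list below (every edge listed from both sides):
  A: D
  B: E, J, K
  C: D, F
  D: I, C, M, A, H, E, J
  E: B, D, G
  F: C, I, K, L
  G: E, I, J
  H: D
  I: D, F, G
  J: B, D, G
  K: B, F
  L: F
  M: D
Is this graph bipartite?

Color {B, D, F, G} black and {A, C, E, H, I, J, K, L, M} white. No edge joins two same-colored vertices, so the graph is bipartite.

Yes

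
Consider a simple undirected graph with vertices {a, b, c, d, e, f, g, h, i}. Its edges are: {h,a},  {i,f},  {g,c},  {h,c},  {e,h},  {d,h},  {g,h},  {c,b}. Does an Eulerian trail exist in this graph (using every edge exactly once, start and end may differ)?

No

Degrees: a:1, b:1, c:3, d:1, e:1, f:1, g:2, h:5, i:1
Odd-degree vertices: a, b, c, d, e, f, h, i (8 total).
With 8 odd-degree vertices (more than two), no single trail can use every edge.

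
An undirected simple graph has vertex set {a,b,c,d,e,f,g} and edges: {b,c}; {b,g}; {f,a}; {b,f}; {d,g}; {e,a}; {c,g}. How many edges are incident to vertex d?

1

Neighbors of d: g.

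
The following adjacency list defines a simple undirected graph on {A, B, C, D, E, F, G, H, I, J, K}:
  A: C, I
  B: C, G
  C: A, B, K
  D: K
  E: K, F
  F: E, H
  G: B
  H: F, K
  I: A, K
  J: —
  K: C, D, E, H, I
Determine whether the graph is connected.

Component: {J}
Component: {A, B, C, D, E, F, G, H, I, K}
There are 2 separate components, so the graph is not connected.

No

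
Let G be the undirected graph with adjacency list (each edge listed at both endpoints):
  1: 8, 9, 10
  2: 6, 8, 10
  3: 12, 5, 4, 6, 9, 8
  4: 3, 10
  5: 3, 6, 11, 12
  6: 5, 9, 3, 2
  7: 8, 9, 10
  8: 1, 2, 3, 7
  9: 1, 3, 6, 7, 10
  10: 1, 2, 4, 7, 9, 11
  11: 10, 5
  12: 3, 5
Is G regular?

Degrees: 1:3, 2:3, 3:6, 4:2, 5:4, 6:4, 7:3, 8:4, 9:5, 10:6, 11:2, 12:2
Degrees are not all equal (e.g. deg(4)=2 but deg(3)=6); not regular.

No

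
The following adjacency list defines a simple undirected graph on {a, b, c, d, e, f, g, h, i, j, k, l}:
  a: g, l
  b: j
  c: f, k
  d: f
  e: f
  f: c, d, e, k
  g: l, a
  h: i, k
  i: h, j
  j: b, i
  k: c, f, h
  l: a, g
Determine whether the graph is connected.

No

Component: {a, g, l}
Component: {b, c, d, e, f, h, i, j, k}
No edge joins these 2 groups, so the graph is disconnected.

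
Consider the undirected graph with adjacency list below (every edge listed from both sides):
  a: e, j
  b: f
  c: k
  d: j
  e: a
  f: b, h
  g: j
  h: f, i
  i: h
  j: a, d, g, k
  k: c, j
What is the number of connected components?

2

Component: {b, f, h, i}
Component: {a, c, d, e, g, j, k}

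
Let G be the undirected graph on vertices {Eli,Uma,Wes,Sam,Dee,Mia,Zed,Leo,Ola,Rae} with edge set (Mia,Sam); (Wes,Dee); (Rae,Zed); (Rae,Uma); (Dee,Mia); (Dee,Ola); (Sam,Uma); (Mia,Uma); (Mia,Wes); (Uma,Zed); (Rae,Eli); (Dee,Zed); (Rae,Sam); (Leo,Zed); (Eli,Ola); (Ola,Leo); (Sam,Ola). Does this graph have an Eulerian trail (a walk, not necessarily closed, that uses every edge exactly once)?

Degrees: Eli:2, Uma:4, Wes:2, Sam:4, Dee:4, Mia:4, Zed:4, Leo:2, Ola:4, Rae:4
Odd-degree vertices: none (0 total).
The non-isolated vertices are connected and exactly 0 have odd degree, so an Eulerian trail exists.

Yes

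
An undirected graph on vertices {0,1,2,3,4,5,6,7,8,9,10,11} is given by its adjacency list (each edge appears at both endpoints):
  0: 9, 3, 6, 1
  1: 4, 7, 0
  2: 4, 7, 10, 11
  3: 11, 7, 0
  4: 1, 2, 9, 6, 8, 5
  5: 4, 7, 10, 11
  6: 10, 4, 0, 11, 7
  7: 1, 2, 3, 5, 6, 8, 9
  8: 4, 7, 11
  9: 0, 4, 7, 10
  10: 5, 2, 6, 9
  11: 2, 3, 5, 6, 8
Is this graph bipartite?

Partition the vertices as {1, 2, 3, 5, 6, 8, 9} vs {0, 4, 7, 10, 11}. Each listed edge has one endpoint in each part, so the graph is bipartite.

Yes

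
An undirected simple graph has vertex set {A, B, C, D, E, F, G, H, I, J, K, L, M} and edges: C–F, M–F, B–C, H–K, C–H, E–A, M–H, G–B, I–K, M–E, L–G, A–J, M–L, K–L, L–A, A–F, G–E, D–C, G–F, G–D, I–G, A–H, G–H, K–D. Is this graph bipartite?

Partition the vertices as {B, D, E, F, H, I, J, L} vs {A, C, G, K, M}. Each listed edge has one endpoint in each part, so the graph is bipartite.

Yes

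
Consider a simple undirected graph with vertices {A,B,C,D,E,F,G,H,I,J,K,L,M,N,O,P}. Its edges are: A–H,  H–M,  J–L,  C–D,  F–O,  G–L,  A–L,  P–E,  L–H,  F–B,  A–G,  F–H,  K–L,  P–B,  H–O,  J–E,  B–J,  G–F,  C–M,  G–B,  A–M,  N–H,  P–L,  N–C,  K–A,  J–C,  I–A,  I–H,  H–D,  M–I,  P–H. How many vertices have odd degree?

Degrees: A:6, B:4, C:4, D:2, E:2, F:4, G:4, H:9, I:3, J:4, K:2, L:6, M:4, N:2, O:2, P:4
Odd-degree vertices: H, I.

2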